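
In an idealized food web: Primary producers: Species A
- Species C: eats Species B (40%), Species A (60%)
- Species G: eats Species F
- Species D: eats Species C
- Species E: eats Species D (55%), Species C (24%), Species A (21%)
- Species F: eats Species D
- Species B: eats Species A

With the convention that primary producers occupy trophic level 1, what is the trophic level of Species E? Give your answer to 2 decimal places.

3.66

Species B: 1 + 1 = 2
Species C: 1 + (0.4×2 + 0.6×1) = 2.4
Species D: 1 + 2.4 = 3.4
Species E: 1 + (0.55×3.4 + 0.24×2.4 + 0.21×1) = 3.656
Species F: 1 + 3.4 = 4.4
Species G: 1 + 4.4 = 5.4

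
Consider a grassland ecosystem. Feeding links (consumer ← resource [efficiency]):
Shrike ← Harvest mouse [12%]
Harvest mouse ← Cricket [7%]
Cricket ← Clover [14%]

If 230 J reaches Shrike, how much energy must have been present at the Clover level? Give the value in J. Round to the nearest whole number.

Cumulative transfer efficiency: 0.14 × 0.07 × 0.12 = 0.001176
Clover energy = 230 / 0.001176 = 195578 J

195578 J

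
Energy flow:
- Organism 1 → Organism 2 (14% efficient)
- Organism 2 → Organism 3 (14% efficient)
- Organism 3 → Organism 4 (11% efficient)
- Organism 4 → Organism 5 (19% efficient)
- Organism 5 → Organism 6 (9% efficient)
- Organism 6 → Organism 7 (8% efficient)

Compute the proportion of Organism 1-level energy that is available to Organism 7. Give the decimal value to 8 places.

Product of link efficiencies: 0.14 × 0.14 × 0.11 × 0.19 × 0.09 × 0.08 = 0.000002949408

0.00000295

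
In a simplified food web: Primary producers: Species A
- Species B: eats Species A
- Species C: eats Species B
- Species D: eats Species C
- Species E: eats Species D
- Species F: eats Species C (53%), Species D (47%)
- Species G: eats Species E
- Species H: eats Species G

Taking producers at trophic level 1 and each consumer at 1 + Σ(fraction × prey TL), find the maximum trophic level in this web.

7

Species B: 1 + 1 = 2
Species C: 1 + 2 = 3
Species D: 1 + 3 = 4
Species E: 1 + 4 = 5
Species F: 1 + (0.53×3 + 0.47×4) = 4.47
Species G: 1 + 5 = 6
Species H: 1 + 6 = 7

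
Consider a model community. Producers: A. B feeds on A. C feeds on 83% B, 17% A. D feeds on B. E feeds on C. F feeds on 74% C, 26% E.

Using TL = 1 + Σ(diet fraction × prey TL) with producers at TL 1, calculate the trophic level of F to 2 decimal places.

4.09

B: 1 + 1 = 2
C: 1 + (0.83×2 + 0.17×1) = 2.83
D: 1 + 2 = 3
E: 1 + 2.83 = 3.83
F: 1 + (0.74×2.83 + 0.26×3.83) = 4.09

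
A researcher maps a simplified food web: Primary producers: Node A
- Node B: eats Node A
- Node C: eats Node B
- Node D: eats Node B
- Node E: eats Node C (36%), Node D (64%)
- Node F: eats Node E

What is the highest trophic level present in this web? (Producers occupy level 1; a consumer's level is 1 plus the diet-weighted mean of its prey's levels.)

Node B: 1 + 1 = 2
Node C: 1 + 2 = 3
Node D: 1 + 2 = 3
Node E: 1 + (0.36×3 + 0.64×3) = 4
Node F: 1 + 4 = 5

5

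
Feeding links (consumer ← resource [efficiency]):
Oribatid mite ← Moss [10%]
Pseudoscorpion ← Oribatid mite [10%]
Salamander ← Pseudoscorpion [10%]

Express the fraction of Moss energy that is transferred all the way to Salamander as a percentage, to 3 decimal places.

0.100%

Product of link efficiencies: 0.1 × 0.1 × 0.1 = 0.001
As a percentage: 0.001 × 100 = 0.100%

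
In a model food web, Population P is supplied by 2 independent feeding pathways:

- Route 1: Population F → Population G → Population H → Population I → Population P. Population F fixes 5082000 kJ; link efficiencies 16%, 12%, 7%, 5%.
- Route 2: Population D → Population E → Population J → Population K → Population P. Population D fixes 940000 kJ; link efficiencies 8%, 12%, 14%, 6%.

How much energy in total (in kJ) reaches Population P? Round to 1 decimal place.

417.3 kJ

Route 1: 5082000 × 0.16 × 0.12 × 0.07 × 0.05 = 341.5104 kJ
Route 2: 940000 × 0.08 × 0.12 × 0.14 × 0.06 = 75.8016 kJ
Total at Population P: 341.5104 + 75.8016 = 417.312 kJ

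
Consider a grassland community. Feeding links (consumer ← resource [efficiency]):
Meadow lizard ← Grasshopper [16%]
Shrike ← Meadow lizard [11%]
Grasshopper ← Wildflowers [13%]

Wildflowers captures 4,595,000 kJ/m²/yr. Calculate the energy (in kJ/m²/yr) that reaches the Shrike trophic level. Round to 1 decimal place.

10513.4 kJ/m²/yr

Grasshopper: 4595000 × 0.13 = 597350 kJ/m²/yr
Meadow lizard: 597350 × 0.16 = 95576 kJ/m²/yr
Shrike: 95576 × 0.11 = 10513.36 kJ/m²/yr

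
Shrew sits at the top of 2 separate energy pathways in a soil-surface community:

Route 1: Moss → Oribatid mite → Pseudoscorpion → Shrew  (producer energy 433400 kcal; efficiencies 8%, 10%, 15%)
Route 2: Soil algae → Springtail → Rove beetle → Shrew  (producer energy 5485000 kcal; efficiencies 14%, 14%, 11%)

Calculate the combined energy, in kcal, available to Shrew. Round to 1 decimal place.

12345.7 kcal

Route 1: 433400 × 0.08 × 0.1 × 0.15 = 520.08 kcal
Route 2: 5485000 × 0.14 × 0.14 × 0.11 = 11825.66 kcal
Total at Shrew: 520.08 + 11825.66 = 12345.74 kcal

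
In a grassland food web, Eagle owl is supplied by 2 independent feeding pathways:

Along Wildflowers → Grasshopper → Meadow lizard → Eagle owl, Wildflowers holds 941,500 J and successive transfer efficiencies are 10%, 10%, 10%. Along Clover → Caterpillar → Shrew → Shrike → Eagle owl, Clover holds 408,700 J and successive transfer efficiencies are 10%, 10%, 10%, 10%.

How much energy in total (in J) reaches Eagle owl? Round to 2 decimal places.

982.37 J

Via Wildflowers: 941500 × 0.1 × 0.1 × 0.1 = 941.5 J
Via Clover: 408700 × 0.1 × 0.1 × 0.1 × 0.1 = 40.87 J
Total at Eagle owl: 941.5 + 40.87 = 982.37 J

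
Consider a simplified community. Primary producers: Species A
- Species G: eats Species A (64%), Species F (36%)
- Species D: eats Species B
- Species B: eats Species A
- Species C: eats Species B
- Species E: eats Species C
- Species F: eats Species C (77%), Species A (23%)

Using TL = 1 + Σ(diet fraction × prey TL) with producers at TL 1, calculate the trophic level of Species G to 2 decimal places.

2.91

Species B: 1 + 1 = 2
Species C: 1 + 2 = 3
Species D: 1 + 2 = 3
Species E: 1 + 3 = 4
Species F: 1 + (0.77×3 + 0.23×1) = 3.54
Species G: 1 + (0.64×1 + 0.36×3.54) = 2.9144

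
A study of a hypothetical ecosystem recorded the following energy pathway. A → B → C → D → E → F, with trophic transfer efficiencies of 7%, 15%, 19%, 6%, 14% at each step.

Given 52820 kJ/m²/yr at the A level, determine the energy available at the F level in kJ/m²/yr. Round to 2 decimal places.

0.89 kJ/m²/yr

B: 52820 × 0.07 = 3697.4 kJ/m²/yr
C: 3697.4 × 0.15 = 554.61 kJ/m²/yr
D: 554.61 × 0.19 = 105.3759 kJ/m²/yr
E: 105.3759 × 0.06 = 6.322554 kJ/m²/yr
F: 6.322554 × 0.14 = 0.88515756 kJ/m²/yr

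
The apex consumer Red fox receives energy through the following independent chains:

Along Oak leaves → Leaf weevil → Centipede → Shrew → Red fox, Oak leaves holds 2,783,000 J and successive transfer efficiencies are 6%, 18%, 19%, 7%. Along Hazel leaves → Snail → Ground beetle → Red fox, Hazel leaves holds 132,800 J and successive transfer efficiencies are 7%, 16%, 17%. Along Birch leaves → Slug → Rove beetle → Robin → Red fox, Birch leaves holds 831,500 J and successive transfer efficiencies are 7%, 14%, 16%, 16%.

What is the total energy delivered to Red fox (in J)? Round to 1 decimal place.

861.2 J

Via Oak leaves: 2783000 × 0.06 × 0.18 × 0.19 × 0.07 = 399.75012 J
Via Hazel leaves: 132800 × 0.07 × 0.16 × 0.17 = 252.8512 J
Via Birch leaves: 831500 × 0.07 × 0.14 × 0.16 × 0.16 = 208.60672 J
Total at Red fox: 399.75012 + 252.8512 + 208.60672 = 861.20804 J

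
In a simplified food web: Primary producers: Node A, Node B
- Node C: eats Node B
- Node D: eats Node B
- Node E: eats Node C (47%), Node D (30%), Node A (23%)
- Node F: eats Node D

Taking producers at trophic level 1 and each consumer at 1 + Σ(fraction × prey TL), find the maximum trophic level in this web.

3

Node C: 1 + 1 = 2
Node D: 1 + 1 = 2
Node E: 1 + (0.47×2 + 0.3×2 + 0.23×1) = 2.77
Node F: 1 + 2 = 3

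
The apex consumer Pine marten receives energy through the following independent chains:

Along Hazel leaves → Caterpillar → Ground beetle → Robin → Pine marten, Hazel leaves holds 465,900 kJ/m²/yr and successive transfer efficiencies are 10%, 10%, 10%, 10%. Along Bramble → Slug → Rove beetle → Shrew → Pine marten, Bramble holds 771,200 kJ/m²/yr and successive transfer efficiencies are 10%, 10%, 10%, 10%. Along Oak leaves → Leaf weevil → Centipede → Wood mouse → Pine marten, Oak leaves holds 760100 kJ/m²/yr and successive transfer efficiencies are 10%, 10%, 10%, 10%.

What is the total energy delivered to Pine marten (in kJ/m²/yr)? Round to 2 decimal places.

Via Hazel leaves: 465900 × 0.1 × 0.1 × 0.1 × 0.1 = 46.59 kJ/m²/yr
Via Bramble: 771200 × 0.1 × 0.1 × 0.1 × 0.1 = 77.12 kJ/m²/yr
Via Oak leaves: 760100 × 0.1 × 0.1 × 0.1 × 0.1 = 76.01 kJ/m²/yr
Total at Pine marten: 46.59 + 77.12 + 76.01 = 199.72 kJ/m²/yr

199.72 kJ/m²/yr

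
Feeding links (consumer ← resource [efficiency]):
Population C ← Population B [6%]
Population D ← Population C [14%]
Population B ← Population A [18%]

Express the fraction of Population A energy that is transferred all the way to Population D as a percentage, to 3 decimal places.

Product of link efficiencies: 0.18 × 0.06 × 0.14 = 0.001512
As a percentage: 0.001512 × 100 = 0.151%

0.151%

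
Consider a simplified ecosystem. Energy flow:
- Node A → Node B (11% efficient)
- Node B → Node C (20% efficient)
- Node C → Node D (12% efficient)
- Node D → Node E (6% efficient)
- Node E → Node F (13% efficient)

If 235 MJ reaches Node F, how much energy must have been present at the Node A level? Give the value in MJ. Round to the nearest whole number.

11412199 MJ

Cumulative transfer efficiency: 0.11 × 0.2 × 0.12 × 0.06 × 0.13 = 0.000020592
Node A energy = 235 / 0.000020592 = 11412199 MJ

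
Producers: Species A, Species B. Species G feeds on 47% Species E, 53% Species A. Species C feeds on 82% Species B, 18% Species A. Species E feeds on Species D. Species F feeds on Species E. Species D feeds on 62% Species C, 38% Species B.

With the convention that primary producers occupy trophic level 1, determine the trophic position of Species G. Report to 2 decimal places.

Species C: 1 + (0.82×1 + 0.18×1) = 2
Species D: 1 + (0.62×2 + 0.38×1) = 2.62
Species E: 1 + 2.62 = 3.62
Species F: 1 + 3.62 = 4.62
Species G: 1 + (0.47×3.62 + 0.53×1) = 3.2314

3.23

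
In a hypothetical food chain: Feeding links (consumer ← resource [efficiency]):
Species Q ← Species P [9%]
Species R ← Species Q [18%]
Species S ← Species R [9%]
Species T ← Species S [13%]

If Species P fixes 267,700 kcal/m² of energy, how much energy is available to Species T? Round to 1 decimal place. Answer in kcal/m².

50.7 kcal/m²

Species Q: 267700 × 0.09 = 24093 kcal/m²
Species R: 24093 × 0.18 = 4336.74 kcal/m²
Species S: 4336.74 × 0.09 = 390.3066 kcal/m²
Species T: 390.3066 × 0.13 = 50.739858 kcal/m²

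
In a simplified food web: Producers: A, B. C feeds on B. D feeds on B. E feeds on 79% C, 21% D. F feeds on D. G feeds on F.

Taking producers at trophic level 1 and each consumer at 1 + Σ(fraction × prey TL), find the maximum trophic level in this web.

4

C: 1 + 1 = 2
D: 1 + 1 = 2
E: 1 + (0.79×2 + 0.21×2) = 3
F: 1 + 2 = 3
G: 1 + 3 = 4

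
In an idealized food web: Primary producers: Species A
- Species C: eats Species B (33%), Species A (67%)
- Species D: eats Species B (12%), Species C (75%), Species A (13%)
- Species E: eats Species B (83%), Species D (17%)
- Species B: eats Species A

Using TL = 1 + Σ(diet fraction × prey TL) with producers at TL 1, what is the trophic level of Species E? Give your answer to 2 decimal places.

3.19

Species B: 1 + 1 = 2
Species C: 1 + (0.33×2 + 0.67×1) = 2.33
Species D: 1 + (0.12×2 + 0.75×2.33 + 0.13×1) = 3.1175
Species E: 1 + (0.83×2 + 0.17×3.1175) = 3.189975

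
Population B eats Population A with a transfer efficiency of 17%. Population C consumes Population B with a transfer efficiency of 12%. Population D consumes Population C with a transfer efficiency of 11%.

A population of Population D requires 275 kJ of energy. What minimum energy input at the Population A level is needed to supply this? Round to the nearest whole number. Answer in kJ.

122549 kJ

Cumulative transfer efficiency: 0.17 × 0.12 × 0.11 = 0.002244
Population A energy = 275 / 0.002244 = 122549 kJ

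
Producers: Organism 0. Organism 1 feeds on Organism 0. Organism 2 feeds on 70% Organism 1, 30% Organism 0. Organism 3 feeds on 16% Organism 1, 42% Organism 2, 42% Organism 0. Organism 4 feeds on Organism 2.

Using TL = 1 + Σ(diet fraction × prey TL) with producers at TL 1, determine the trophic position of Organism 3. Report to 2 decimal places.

Organism 1: 1 + 1 = 2
Organism 2: 1 + (0.7×2 + 0.3×1) = 2.7
Organism 3: 1 + (0.16×2 + 0.42×2.7 + 0.42×1) = 2.874
Organism 4: 1 + 2.7 = 3.7

2.87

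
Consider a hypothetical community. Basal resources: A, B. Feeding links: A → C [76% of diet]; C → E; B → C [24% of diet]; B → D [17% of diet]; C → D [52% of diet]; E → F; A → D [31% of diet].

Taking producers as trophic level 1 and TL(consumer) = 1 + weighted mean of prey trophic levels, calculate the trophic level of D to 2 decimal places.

2.52

C: 1 + (0.24×1 + 0.76×1) = 2
D: 1 + (0.52×2 + 0.31×1 + 0.17×1) = 2.52
E: 1 + 2 = 3
F: 1 + 3 = 4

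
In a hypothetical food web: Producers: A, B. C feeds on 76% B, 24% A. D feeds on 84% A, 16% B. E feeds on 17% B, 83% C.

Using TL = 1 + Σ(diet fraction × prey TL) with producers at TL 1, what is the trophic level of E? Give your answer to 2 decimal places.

C: 1 + (0.76×1 + 0.24×1) = 2
D: 1 + (0.84×1 + 0.16×1) = 2
E: 1 + (0.17×1 + 0.83×2) = 2.83

2.83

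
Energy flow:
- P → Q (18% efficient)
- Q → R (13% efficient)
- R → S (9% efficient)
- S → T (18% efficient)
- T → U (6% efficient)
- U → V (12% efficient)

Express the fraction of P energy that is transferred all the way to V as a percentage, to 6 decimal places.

Product of link efficiencies: 0.18 × 0.13 × 0.09 × 0.18 × 0.06 × 0.12 = 0.000002729376
As a percentage: 0.000002729376 × 100 = 0.000273%

0.000273%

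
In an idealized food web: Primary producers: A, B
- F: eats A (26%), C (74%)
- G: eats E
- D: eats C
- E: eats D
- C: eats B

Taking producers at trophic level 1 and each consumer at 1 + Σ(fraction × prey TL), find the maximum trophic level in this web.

5

C: 1 + 1 = 2
D: 1 + 2 = 3
E: 1 + 3 = 4
F: 1 + (0.26×1 + 0.74×2) = 2.74
G: 1 + 4 = 5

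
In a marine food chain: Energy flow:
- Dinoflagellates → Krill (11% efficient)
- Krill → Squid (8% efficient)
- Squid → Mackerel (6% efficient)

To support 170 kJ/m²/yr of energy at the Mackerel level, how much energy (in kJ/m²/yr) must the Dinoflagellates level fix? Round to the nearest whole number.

321970 kJ/m²/yr

Cumulative transfer efficiency: 0.11 × 0.08 × 0.06 = 0.000528
Dinoflagellates energy = 170 / 0.000528 = 321970 kJ/m²/yr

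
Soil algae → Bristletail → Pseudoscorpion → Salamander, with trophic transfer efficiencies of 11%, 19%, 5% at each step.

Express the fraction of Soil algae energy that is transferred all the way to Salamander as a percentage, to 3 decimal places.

0.105%

Product of link efficiencies: 0.11 × 0.19 × 0.05 = 0.001045
As a percentage: 0.001045 × 100 = 0.105%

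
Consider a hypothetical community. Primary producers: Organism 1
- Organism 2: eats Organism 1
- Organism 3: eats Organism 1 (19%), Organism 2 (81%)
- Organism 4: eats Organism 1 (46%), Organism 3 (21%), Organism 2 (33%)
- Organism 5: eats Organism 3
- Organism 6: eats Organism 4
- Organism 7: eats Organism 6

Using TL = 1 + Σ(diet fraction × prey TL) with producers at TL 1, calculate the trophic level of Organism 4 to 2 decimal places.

Organism 2: 1 + 1 = 2
Organism 3: 1 + (0.19×1 + 0.81×2) = 2.81
Organism 4: 1 + (0.46×1 + 0.21×2.81 + 0.33×2) = 2.7101
Organism 5: 1 + 2.81 = 3.81
Organism 6: 1 + 2.7101 = 3.7101
Organism 7: 1 + 3.7101 = 4.7101

2.71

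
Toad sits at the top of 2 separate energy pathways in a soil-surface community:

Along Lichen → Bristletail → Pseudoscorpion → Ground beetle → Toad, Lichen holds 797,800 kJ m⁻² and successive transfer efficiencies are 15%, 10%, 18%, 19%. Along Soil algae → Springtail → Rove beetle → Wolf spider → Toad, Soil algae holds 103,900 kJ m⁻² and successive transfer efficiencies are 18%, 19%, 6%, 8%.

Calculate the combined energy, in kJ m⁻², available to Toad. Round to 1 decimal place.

426.3 kJ m⁻²

Via Lichen: 797800 × 0.15 × 0.1 × 0.18 × 0.19 = 409.2714 kJ m⁻²
Via Soil algae: 103900 × 0.18 × 0.19 × 0.06 × 0.08 = 17.056224 kJ m⁻²
Total at Toad: 409.2714 + 17.056224 = 426.327624 kJ m⁻²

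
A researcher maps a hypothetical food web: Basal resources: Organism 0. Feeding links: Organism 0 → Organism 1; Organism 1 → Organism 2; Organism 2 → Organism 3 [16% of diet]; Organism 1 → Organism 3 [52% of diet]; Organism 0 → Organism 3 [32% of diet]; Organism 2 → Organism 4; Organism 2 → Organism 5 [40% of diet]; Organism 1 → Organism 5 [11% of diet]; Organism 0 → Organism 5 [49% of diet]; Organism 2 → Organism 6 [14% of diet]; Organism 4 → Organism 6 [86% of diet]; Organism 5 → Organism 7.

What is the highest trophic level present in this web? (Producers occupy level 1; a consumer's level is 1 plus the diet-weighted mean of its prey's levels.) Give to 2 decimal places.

Organism 1: 1 + 1 = 2
Organism 2: 1 + 2 = 3
Organism 3: 1 + (0.16×3 + 0.52×2 + 0.32×1) = 2.84
Organism 4: 1 + 3 = 4
Organism 5: 1 + (0.4×3 + 0.11×2 + 0.49×1) = 2.91
Organism 6: 1 + (0.14×3 + 0.86×4) = 4.86
Organism 7: 1 + 2.91 = 3.91

4.86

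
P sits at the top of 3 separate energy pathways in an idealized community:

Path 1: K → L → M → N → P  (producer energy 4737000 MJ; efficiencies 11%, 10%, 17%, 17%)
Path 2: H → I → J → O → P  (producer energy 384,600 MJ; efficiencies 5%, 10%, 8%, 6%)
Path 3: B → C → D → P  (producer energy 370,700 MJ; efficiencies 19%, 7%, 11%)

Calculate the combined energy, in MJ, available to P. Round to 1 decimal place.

2057.5 MJ

Path 1: 4737000 × 0.11 × 0.1 × 0.17 × 0.17 = 1505.8923 MJ
Path 2: 384600 × 0.05 × 0.1 × 0.08 × 0.06 = 9.2304 MJ
Path 3: 370700 × 0.19 × 0.07 × 0.11 = 542.3341 MJ
Total at P: 1505.8923 + 9.2304 + 542.3341 = 2057.4568 MJ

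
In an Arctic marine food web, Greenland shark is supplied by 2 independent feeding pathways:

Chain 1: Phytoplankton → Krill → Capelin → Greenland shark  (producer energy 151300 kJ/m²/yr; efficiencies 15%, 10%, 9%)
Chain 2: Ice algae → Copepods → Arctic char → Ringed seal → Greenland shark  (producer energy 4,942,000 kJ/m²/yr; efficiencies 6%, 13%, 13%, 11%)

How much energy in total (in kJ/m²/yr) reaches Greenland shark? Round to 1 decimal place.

Chain 1: 151300 × 0.15 × 0.1 × 0.09 = 204.255 kJ/m²/yr
Chain 2: 4942000 × 0.06 × 0.13 × 0.13 × 0.11 = 551.23068 kJ/m²/yr
Total at Greenland shark: 204.255 + 551.23068 = 755.48568 kJ/m²/yr

755.5 kJ/m²/yr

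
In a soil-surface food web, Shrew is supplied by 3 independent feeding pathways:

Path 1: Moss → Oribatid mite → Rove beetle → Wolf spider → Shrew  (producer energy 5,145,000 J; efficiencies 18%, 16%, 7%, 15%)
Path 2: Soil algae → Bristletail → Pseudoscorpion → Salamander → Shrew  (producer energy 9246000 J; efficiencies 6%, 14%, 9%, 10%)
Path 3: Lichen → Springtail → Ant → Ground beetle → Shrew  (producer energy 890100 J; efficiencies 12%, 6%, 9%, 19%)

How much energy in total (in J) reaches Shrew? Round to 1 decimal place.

Path 1: 5145000 × 0.18 × 0.16 × 0.07 × 0.15 = 1555.848 J
Path 2: 9246000 × 0.06 × 0.14 × 0.09 × 0.1 = 698.9976 J
Path 3: 890100 × 0.12 × 0.06 × 0.09 × 0.19 = 109.589112 J
Total at Shrew: 1555.848 + 698.9976 + 109.589112 = 2364.434712 J

2364.4 J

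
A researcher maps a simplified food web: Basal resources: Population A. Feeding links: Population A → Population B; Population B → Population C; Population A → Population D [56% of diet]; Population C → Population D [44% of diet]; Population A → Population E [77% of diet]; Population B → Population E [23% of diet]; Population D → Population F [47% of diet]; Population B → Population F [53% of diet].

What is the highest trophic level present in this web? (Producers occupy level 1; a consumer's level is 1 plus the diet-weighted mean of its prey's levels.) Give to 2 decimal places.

Population B: 1 + 1 = 2
Population C: 1 + 2 = 3
Population D: 1 + (0.56×1 + 0.44×3) = 2.88
Population E: 1 + (0.77×1 + 0.23×2) = 2.23
Population F: 1 + (0.47×2.88 + 0.53×2) = 3.4136

3.41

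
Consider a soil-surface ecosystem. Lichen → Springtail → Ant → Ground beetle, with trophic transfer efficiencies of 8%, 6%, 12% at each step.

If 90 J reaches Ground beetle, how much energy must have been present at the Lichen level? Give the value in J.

Cumulative transfer efficiency: 0.08 × 0.06 × 0.12 = 0.000576
Lichen energy = 90 / 0.000576 = 156250 J

156250 J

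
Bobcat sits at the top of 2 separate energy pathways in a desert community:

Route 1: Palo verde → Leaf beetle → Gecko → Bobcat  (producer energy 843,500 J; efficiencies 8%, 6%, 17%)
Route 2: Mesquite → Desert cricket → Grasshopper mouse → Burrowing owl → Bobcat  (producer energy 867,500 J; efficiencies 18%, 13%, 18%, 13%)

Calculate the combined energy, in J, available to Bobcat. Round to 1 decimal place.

1163.3 J

Route 1: 843500 × 0.08 × 0.06 × 0.17 = 688.296 J
Route 2: 867500 × 0.18 × 0.13 × 0.18 × 0.13 = 475.0083 J
Total at Bobcat: 688.296 + 475.0083 = 1163.3043 J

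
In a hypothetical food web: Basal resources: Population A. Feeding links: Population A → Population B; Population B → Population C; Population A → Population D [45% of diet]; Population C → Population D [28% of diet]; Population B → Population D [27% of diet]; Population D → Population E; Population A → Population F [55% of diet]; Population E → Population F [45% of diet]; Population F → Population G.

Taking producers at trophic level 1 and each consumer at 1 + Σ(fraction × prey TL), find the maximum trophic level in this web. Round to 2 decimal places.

4.27

Population B: 1 + 1 = 2
Population C: 1 + 2 = 3
Population D: 1 + (0.45×1 + 0.28×3 + 0.27×2) = 2.83
Population E: 1 + 2.83 = 3.83
Population F: 1 + (0.55×1 + 0.45×3.83) = 3.2735
Population G: 1 + 3.2735 = 4.2735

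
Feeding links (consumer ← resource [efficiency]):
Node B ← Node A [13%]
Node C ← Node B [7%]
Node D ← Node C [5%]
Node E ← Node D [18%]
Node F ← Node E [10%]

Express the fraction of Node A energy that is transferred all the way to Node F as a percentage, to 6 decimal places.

Product of link efficiencies: 0.13 × 0.07 × 0.05 × 0.18 × 0.1 = 0.00000819
As a percentage: 0.00000819 × 100 = 0.000819%

0.000819%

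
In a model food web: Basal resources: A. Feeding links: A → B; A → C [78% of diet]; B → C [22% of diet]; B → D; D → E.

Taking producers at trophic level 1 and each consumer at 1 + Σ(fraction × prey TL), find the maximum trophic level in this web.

B: 1 + 1 = 2
C: 1 + (0.78×1 + 0.22×2) = 2.22
D: 1 + 2 = 3
E: 1 + 3 = 4

4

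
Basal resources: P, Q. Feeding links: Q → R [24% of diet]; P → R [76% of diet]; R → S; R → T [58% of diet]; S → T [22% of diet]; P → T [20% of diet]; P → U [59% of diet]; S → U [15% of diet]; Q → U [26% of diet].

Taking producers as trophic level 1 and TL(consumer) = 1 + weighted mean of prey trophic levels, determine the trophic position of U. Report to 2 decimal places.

2.30

R: 1 + (0.24×1 + 0.76×1) = 2
S: 1 + 2 = 3
T: 1 + (0.58×2 + 0.22×3 + 0.2×1) = 3.02
U: 1 + (0.59×1 + 0.15×3 + 0.26×1) = 2.3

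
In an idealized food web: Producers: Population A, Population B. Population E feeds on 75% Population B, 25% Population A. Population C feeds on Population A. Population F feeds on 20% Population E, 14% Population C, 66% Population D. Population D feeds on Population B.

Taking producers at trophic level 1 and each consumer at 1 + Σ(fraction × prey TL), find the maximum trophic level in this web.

Population C: 1 + 1 = 2
Population D: 1 + 1 = 2
Population E: 1 + (0.75×1 + 0.25×1) = 2
Population F: 1 + (0.2×2 + 0.14×2 + 0.66×2) = 3

3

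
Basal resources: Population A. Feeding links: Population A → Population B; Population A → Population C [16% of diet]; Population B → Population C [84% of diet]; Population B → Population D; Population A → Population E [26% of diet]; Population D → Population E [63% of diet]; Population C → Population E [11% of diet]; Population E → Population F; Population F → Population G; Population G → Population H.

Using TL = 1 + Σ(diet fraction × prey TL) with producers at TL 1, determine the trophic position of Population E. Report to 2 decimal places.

3.46

Population B: 1 + 1 = 2
Population C: 1 + (0.16×1 + 0.84×2) = 2.84
Population D: 1 + 2 = 3
Population E: 1 + (0.26×1 + 0.63×3 + 0.11×2.84) = 3.4624
Population F: 1 + 3.4624 = 4.4624
Population G: 1 + 4.4624 = 5.4624
Population H: 1 + 5.4624 = 6.4624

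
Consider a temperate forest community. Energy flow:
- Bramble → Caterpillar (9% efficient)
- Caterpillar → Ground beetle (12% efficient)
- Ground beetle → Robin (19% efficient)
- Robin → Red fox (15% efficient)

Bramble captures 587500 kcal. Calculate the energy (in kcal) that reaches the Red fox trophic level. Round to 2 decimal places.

180.83 kcal

Caterpillar: 587500 × 0.09 = 52875 kcal
Ground beetle: 52875 × 0.12 = 6345 kcal
Robin: 6345 × 0.19 = 1205.55 kcal
Red fox: 1205.55 × 0.15 = 180.8325 kcal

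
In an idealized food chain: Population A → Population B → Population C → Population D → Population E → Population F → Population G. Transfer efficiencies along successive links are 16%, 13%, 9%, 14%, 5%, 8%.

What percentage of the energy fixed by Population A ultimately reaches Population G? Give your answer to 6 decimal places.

Product of link efficiencies: 0.16 × 0.13 × 0.09 × 0.14 × 0.05 × 0.08 = 0.00000104832
As a percentage: 0.00000104832 × 100 = 0.000105%

0.000105%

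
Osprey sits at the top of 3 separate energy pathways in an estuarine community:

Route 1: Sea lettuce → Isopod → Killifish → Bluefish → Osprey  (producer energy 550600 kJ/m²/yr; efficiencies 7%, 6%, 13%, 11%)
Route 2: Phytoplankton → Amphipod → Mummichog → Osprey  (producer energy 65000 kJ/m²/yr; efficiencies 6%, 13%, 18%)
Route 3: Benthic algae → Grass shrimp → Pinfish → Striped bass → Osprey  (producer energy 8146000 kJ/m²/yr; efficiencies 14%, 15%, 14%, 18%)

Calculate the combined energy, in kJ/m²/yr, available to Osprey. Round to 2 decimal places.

4435.19 kJ/m²/yr

Route 1: 550600 × 0.07 × 0.06 × 0.13 × 0.11 = 33.069036 kJ/m²/yr
Route 2: 65000 × 0.06 × 0.13 × 0.18 = 91.26 kJ/m²/yr
Route 3: 8146000 × 0.14 × 0.15 × 0.14 × 0.18 = 4310.8632 kJ/m²/yr
Total at Osprey: 33.069036 + 91.26 + 4310.8632 = 4435.192236 kJ/m²/yr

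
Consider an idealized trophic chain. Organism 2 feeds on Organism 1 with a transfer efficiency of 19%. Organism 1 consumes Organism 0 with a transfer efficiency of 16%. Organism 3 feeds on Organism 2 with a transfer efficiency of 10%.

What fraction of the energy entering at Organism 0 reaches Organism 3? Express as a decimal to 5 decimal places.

0.00304

Product of link efficiencies: 0.16 × 0.19 × 0.1 = 0.00304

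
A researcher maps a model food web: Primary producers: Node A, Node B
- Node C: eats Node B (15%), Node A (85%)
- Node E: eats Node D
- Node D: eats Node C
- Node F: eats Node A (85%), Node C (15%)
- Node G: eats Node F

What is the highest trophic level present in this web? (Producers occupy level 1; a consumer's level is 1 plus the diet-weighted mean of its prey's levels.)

Node C: 1 + (0.15×1 + 0.85×1) = 2
Node D: 1 + 2 = 3
Node E: 1 + 3 = 4
Node F: 1 + (0.85×1 + 0.15×2) = 2.15
Node G: 1 + 2.15 = 3.15

4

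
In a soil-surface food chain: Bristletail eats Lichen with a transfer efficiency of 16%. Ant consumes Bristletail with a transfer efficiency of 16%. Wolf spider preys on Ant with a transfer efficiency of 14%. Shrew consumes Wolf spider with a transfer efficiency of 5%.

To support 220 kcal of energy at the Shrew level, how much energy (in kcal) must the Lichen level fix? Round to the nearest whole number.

Cumulative transfer efficiency: 0.16 × 0.16 × 0.14 × 0.05 = 0.0001792
Lichen energy = 220 / 0.0001792 = 1227679 kcal

1227679 kcal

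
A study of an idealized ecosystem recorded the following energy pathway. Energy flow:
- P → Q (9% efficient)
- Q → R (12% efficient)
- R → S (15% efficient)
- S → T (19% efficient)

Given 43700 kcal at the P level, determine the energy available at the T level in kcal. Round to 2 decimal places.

Q: 43700 × 0.09 = 3933 kcal
R: 3933 × 0.12 = 471.96 kcal
S: 471.96 × 0.15 = 70.794 kcal
T: 70.794 × 0.19 = 13.45086 kcal

13.45 kcal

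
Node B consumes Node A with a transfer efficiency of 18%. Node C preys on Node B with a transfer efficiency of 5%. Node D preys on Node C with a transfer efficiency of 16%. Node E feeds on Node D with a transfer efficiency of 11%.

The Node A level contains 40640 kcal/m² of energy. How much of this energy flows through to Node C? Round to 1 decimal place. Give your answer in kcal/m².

365.8 kcal/m²

Node B: 40640 × 0.18 = 7315.2 kcal/m²
Node C: 7315.2 × 0.05 = 365.76 kcal/m²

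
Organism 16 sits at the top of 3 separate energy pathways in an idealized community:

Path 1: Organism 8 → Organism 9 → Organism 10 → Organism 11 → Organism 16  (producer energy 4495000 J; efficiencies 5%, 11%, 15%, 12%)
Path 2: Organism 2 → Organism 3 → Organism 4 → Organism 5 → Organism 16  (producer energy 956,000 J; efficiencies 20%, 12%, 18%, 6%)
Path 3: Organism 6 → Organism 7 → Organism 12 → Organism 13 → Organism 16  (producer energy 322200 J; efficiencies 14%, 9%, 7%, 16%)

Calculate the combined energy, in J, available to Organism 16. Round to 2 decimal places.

Path 1: 4495000 × 0.05 × 0.11 × 0.15 × 0.12 = 445.005 J
Path 2: 956000 × 0.2 × 0.12 × 0.18 × 0.06 = 247.7952 J
Path 3: 322200 × 0.14 × 0.09 × 0.07 × 0.16 = 45.468864 J
Total at Organism 16: 445.005 + 247.7952 + 45.468864 = 738.269064 J

738.27 J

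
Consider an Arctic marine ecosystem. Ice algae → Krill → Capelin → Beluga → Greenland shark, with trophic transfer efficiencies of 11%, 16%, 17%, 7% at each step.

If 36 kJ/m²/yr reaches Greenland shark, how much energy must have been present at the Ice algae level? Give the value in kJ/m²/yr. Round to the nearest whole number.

171887 kJ/m²/yr

Cumulative transfer efficiency: 0.11 × 0.16 × 0.17 × 0.07 = 0.00020944
Ice algae energy = 36 / 0.00020944 = 171887 kJ/m²/yr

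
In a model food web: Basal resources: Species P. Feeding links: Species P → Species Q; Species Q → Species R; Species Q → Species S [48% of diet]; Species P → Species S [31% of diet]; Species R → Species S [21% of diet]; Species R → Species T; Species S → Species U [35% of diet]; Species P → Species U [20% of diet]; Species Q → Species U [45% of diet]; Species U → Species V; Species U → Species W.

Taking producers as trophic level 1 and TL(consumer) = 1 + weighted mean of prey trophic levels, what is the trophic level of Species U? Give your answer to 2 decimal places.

3.12

Species Q: 1 + 1 = 2
Species R: 1 + 2 = 3
Species S: 1 + (0.48×2 + 0.31×1 + 0.21×3) = 2.9
Species T: 1 + 3 = 4
Species U: 1 + (0.35×2.9 + 0.2×1 + 0.45×2) = 3.115
Species V: 1 + 3.115 = 4.115
Species W: 1 + 3.115 = 4.115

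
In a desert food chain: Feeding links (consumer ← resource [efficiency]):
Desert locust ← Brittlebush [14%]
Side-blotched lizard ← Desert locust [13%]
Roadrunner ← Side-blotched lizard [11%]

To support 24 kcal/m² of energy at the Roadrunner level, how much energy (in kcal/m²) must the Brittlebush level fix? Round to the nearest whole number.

11988 kcal/m²

Cumulative transfer efficiency: 0.14 × 0.13 × 0.11 = 0.002002
Brittlebush energy = 24 / 0.002002 = 11988 kcal/m²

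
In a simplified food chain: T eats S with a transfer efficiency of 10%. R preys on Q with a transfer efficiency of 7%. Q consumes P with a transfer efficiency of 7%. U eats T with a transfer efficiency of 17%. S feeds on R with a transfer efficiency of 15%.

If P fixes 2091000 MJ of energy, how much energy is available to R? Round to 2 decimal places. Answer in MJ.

10245.90 MJ

Q: 2091000 × 0.07 = 146370 MJ
R: 146370 × 0.07 = 10245.9 MJ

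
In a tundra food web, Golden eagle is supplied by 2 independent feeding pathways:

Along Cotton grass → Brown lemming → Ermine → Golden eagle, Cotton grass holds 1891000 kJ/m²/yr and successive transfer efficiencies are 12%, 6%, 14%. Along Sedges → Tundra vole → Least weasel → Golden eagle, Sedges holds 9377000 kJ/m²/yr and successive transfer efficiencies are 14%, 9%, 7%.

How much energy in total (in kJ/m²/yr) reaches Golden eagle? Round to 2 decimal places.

10176.64 kJ/m²/yr

Via Cotton grass: 1891000 × 0.12 × 0.06 × 0.14 = 1906.128 kJ/m²/yr
Via Sedges: 9377000 × 0.14 × 0.09 × 0.07 = 8270.514 kJ/m²/yr
Total at Golden eagle: 1906.128 + 8270.514 = 10176.642 kJ/m²/yr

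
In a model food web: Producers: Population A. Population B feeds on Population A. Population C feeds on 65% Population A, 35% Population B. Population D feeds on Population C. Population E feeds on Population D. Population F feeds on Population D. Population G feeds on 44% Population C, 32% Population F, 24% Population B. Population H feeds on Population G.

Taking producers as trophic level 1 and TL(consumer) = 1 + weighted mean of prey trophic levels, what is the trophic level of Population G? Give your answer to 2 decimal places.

Population B: 1 + 1 = 2
Population C: 1 + (0.65×1 + 0.35×2) = 2.35
Population D: 1 + 2.35 = 3.35
Population E: 1 + 3.35 = 4.35
Population F: 1 + 3.35 = 4.35
Population G: 1 + (0.44×2.35 + 0.32×4.35 + 0.24×2) = 3.906
Population H: 1 + 3.906 = 4.906

3.91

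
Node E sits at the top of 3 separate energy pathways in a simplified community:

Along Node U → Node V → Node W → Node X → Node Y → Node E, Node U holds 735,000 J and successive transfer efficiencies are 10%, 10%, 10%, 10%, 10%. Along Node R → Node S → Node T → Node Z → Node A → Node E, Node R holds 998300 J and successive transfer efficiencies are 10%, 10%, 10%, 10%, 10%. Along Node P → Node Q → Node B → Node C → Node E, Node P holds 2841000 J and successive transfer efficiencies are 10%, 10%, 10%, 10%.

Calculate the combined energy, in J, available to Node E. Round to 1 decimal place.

301.4 J

Via Node U: 735000 × 0.1 × 0.1 × 0.1 × 0.1 × 0.1 = 7.35 J
Via Node R: 998300 × 0.1 × 0.1 × 0.1 × 0.1 × 0.1 = 9.983 J
Via Node P: 2841000 × 0.1 × 0.1 × 0.1 × 0.1 = 284.1 J
Total at Node E: 7.35 + 9.983 + 284.1 = 301.433 J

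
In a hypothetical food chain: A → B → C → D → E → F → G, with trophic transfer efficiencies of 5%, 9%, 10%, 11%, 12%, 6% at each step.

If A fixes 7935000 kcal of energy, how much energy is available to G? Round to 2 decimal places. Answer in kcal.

B: 7935000 × 0.05 = 396750 kcal
C: 396750 × 0.09 = 35707.5 kcal
D: 35707.5 × 0.1 = 3570.75 kcal
E: 3570.75 × 0.11 = 392.7825 kcal
F: 392.7825 × 0.12 = 47.1339 kcal
G: 47.1339 × 0.06 = 2.828034 kcal

2.83 kcal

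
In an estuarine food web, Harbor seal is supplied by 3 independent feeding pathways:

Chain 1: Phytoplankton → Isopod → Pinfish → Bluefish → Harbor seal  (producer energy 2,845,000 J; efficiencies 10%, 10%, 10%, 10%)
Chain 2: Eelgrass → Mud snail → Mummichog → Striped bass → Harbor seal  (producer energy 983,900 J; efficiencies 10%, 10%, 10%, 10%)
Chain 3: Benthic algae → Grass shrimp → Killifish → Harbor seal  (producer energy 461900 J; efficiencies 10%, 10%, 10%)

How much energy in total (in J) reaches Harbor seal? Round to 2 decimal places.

Chain 1: 2845000 × 0.1 × 0.1 × 0.1 × 0.1 = 284.5 J
Chain 2: 983900 × 0.1 × 0.1 × 0.1 × 0.1 = 98.39 J
Chain 3: 461900 × 0.1 × 0.1 × 0.1 = 461.9 J
Total at Harbor seal: 284.5 + 98.39 + 461.9 = 844.79 J

844.79 J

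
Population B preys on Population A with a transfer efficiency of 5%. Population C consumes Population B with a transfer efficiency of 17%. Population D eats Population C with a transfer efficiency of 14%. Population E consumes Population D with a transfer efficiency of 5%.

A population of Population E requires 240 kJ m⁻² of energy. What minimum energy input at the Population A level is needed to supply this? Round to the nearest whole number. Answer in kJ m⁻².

Cumulative transfer efficiency: 0.05 × 0.17 × 0.14 × 0.05 = 0.0000595
Population A energy = 240 / 0.0000595 = 4033613 kJ m⁻²

4033613 kJ m⁻²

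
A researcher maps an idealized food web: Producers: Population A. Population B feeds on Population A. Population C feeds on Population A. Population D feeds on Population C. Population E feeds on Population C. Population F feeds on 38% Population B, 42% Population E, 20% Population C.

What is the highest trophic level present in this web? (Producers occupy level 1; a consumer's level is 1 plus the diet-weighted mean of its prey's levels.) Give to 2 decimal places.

Population B: 1 + 1 = 2
Population C: 1 + 1 = 2
Population D: 1 + 2 = 3
Population E: 1 + 2 = 3
Population F: 1 + (0.38×2 + 0.42×3 + 0.2×2) = 3.42

3.42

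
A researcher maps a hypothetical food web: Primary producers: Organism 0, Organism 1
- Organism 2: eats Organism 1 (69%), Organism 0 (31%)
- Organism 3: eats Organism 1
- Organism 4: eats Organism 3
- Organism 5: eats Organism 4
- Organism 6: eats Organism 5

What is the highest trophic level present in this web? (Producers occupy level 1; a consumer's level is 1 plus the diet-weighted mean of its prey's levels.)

5

Organism 2: 1 + (0.69×1 + 0.31×1) = 2
Organism 3: 1 + 1 = 2
Organism 4: 1 + 2 = 3
Organism 5: 1 + 3 = 4
Organism 6: 1 + 4 = 5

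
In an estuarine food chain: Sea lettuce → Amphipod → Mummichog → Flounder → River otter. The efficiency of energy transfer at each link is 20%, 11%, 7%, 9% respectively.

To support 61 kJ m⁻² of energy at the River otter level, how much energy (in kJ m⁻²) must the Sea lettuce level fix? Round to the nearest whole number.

440115 kJ m⁻²

Cumulative transfer efficiency: 0.2 × 0.11 × 0.07 × 0.09 = 0.0001386
Sea lettuce energy = 61 / 0.0001386 = 440115 kJ m⁻²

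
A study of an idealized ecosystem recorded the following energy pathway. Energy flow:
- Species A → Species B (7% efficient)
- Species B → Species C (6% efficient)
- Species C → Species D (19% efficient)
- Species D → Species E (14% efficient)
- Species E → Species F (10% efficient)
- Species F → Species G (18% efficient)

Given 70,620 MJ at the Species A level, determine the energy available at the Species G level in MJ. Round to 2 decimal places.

Species B: 70620 × 0.07 = 4943.4 MJ
Species C: 4943.4 × 0.06 = 296.604 MJ
Species D: 296.604 × 0.19 = 56.35476 MJ
Species E: 56.35476 × 0.14 = 7.8896664 MJ
Species F: 7.8896664 × 0.1 = 0.78896664 MJ
Species G: 0.78896664 × 0.18 = 0.1420139952 MJ

0.14 MJ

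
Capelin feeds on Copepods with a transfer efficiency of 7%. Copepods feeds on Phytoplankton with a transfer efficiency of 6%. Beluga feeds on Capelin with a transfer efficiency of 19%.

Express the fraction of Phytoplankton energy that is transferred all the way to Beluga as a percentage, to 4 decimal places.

0.0798%

Product of link efficiencies: 0.06 × 0.07 × 0.19 = 0.000798
As a percentage: 0.000798 × 100 = 0.0798%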